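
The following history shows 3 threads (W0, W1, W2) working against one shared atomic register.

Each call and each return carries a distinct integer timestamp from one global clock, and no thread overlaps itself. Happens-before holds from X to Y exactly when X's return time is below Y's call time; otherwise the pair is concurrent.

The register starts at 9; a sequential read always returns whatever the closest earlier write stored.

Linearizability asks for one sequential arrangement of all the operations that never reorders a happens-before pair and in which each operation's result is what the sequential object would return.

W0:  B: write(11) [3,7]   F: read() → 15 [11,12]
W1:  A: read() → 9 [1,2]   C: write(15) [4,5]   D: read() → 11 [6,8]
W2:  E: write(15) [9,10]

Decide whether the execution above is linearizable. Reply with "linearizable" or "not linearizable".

linearizable

witness order: A, C, B, D, E, F
after step 1 (A read() → 9): value 9
after step 2 (C write(15)): value 15
after step 3 (B write(11)): value 11
after step 4 (D read() → 11): value 11
after step 5 (E write(15)): value 15
after step 6 (F read() → 15): value 15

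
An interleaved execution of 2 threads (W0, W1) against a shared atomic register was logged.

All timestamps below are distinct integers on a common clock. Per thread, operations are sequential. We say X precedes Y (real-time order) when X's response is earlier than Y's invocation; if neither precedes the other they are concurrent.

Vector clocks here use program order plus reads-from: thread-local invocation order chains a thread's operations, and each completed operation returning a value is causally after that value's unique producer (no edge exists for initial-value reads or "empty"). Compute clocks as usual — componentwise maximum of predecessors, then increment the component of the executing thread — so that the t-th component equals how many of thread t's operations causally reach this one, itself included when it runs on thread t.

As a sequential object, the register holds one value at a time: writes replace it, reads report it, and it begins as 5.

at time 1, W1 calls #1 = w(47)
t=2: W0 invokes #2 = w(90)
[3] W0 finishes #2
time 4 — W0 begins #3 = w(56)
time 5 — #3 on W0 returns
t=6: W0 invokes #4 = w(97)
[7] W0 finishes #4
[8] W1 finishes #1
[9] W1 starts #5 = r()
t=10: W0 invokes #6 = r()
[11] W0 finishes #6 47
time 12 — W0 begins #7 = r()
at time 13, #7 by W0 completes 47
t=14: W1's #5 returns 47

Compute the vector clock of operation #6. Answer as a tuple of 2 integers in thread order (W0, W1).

root op #1, invoked 1: fresh clock plus W1's own tick → (0, 1)
root op #2, invoked 2: fresh clock plus W0's own tick → (1, 0)
from VC(#1)=(0, 1), #5 (invoked 9) maxes components and bumps W1 → (0, 2)
from VC(#2)=(1, 0), #3 (invoked 4) maxes components and bumps W0 → (2, 0)
from VC(#3)=(2, 0), #4 (invoked 6) maxes components and bumps W0 → (3, 0)
from VC(#1)=(0, 1), VC(#4)=(3, 0), #6 (invoked 10) maxes components and bumps W0 → (4, 1)
from VC(#1)=(0, 1), VC(#6)=(4, 1), #7 (invoked 12) maxes components and bumps W0 → (5, 1)
target: VC(#6) = (4, 1)

(4, 1)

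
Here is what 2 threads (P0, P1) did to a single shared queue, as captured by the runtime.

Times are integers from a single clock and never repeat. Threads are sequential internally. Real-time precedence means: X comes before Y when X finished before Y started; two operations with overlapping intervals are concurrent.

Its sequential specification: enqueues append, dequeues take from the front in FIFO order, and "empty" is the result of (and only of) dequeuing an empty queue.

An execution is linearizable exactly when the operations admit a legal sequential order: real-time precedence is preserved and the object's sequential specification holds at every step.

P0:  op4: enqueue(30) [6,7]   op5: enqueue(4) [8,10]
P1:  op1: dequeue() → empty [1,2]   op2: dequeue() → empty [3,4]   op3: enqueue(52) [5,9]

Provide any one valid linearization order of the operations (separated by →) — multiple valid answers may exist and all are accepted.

op1 → op2 → op3 → op4 → op5

1. op1 dequeue() → empty, leaving queue <>
2. op2 dequeue() → empty, leaving queue <>
3. op3 enqueue(52), leaving queue <52>
4. op4 enqueue(30), leaving queue <52,30>
5. op5 enqueue(4), leaving queue <52,30,4>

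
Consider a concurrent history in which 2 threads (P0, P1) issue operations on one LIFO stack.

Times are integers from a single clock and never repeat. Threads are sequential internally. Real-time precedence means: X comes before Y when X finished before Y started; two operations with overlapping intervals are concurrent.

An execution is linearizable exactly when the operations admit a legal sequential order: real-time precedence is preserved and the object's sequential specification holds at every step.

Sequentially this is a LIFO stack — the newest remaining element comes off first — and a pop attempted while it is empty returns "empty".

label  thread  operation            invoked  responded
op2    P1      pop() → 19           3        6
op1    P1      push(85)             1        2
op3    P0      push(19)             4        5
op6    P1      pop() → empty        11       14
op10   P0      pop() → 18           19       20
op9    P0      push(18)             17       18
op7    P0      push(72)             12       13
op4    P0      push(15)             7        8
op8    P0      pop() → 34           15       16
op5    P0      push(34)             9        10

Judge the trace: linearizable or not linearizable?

already the first 14 events (up to op6's response at time 14) admit no linearization; the first 13 still do
checked exhaustively: 4 real-time-consistent orders of 7 completed operations, zero legal LIFO stack replays
take op1, op2, op3, op4, op5, op6, op7: step 2 already fails, because op2 pop() → 19 cannot occur there
take op1, op2, op3, op4, op5, op7, op6: step 2 already fails, because op2 pop() → 19 cannot occur there

not linearizable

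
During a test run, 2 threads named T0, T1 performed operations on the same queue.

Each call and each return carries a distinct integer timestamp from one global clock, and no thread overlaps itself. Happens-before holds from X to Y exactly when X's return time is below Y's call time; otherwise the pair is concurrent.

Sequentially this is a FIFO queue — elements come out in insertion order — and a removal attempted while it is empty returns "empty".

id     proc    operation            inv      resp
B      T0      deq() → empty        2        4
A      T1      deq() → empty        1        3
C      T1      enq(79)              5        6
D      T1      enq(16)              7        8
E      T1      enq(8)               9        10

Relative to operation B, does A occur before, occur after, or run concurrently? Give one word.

concurrent

A spans [1,3], B spans [2,4]
the intervals overlap in both directions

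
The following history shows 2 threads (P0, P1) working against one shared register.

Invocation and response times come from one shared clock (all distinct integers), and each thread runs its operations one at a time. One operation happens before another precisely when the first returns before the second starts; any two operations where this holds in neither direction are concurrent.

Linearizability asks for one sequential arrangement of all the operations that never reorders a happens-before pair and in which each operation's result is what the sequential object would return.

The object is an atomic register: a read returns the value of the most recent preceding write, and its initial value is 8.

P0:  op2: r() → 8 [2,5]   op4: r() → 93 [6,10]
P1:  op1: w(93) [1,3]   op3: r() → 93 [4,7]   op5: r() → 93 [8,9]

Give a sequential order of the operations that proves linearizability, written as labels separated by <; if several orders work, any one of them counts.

op2 < op1 < op3 < op4 < op5

after step 1 (op2 r() → 8): value 8
after step 2 (op1 w(93)): value 93
after step 3 (op3 r() → 93): value 93
after step 4 (op4 r() → 93): value 93
after step 5 (op5 r() → 93): value 93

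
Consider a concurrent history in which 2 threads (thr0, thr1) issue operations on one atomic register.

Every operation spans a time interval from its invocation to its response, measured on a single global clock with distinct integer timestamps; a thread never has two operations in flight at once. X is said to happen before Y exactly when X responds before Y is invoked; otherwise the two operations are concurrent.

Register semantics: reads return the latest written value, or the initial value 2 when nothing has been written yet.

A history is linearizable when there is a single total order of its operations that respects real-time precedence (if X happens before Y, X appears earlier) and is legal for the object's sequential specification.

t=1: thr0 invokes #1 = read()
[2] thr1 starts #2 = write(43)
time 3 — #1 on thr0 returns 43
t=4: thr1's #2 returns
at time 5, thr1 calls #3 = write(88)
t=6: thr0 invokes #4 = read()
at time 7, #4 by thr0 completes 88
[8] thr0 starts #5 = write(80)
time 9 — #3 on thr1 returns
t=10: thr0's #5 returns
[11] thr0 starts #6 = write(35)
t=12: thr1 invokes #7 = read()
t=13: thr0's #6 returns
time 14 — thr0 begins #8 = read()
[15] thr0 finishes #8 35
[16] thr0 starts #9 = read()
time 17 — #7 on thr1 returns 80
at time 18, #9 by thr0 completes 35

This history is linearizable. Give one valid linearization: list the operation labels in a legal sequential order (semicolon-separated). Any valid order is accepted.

#2; #1; #3; #4; #5; #7; #6; #8; #9

step 1: #2 write(43) — value 43
step 2: #1 read() → 43 — value 43
step 3: #3 write(88) — value 88
step 4: #4 read() → 88 — value 88
step 5: #5 write(80) — value 80
step 6: #7 read() → 80 — value 80
step 7: #6 write(35) — value 35
step 8: #8 read() → 35 — value 35
step 9: #9 read() → 35 — value 35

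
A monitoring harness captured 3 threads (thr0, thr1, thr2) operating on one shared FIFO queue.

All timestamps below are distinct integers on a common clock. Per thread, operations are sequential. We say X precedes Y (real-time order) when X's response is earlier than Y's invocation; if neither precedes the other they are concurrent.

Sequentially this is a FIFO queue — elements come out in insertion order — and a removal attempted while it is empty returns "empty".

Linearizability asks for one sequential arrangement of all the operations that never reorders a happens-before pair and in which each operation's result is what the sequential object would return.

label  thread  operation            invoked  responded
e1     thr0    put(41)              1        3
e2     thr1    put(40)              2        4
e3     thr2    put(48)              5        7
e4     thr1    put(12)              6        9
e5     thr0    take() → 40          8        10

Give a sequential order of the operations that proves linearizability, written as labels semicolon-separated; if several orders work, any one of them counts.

1. e2 put(40), leaving queue <40>
2. e1 put(41), leaving queue <40,41>
3. e3 put(48), leaving queue <40,41,48>
4. e4 put(12), leaving queue <40,41,48,12>
5. e5 take() → 40, leaving queue <41,48,12>

e2; e1; e3; e4; e5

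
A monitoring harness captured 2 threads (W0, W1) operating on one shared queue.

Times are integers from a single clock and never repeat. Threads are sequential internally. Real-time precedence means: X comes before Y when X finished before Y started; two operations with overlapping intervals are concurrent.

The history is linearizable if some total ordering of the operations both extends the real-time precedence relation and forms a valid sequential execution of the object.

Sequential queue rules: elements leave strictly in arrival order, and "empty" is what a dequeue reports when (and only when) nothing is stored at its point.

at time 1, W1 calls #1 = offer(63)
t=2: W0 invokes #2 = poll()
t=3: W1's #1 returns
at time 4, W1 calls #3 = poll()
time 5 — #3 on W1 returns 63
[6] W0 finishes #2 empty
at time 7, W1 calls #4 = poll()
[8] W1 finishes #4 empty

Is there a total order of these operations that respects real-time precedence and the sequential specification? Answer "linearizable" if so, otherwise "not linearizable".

linearizable

one valid linearization: #1, #3, #2, #4
after step 1 (#1 offer(63)): queue <63>
after step 2 (#3 poll() → 63): queue <>
after step 3 (#2 poll() → empty): queue <>
after step 4 (#4 poll() → empty): queue <>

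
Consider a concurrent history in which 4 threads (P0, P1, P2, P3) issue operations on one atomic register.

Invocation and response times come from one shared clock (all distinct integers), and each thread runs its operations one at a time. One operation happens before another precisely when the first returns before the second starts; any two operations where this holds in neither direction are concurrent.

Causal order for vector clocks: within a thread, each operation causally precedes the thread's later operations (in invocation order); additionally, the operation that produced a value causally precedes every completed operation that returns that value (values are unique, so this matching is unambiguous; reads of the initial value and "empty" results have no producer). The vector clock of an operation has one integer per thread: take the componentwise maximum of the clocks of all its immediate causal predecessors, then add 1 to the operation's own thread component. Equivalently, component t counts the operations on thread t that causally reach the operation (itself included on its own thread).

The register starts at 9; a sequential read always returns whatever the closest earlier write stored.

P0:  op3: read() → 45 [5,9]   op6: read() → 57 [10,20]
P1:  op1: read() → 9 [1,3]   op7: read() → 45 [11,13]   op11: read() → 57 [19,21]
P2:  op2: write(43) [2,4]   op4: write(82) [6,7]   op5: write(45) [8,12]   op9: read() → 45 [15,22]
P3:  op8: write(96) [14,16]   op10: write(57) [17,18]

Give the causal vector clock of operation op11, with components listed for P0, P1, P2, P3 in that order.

invoked at 14, op8 has no predecessors; its own P3 bump gives (0, 0, 0, 1)
invoked at 2, op2 has no predecessors; its own P2 bump gives (0, 0, 1, 0)
invoked at 1, op1 has no predecessors; its own P1 bump gives (0, 1, 0, 0)
VC(op10, invoked at 17): max of VC(op8)=(0, 0, 0, 1), then +1 on thread P3 → (0, 0, 0, 2)
VC(op4, invoked at 6): max of VC(op2)=(0, 0, 1, 0), then +1 on thread P2 → (0, 0, 2, 0)
VC(op5, invoked at 8): max of VC(op4)=(0, 0, 2, 0), then +1 on thread P2 → (0, 0, 3, 0)
VC(op9, invoked at 15): max of VC(op5)=(0, 0, 3, 0), then +1 on thread P2 → (0, 0, 4, 0)
VC(op3, invoked at 5): max of VC(op5)=(0, 0, 3, 0), then +1 on thread P0 → (1, 0, 3, 0)
VC(op7, invoked at 11): max of VC(op1)=(0, 1, 0, 0), VC(op5)=(0, 0, 3, 0), then +1 on thread P1 → (0, 2, 3, 0)
VC(op6, invoked at 10): max of VC(op3)=(1, 0, 3, 0), VC(op10)=(0, 0, 0, 2), then +1 on thread P0 → (2, 0, 3, 2)
VC(op11, invoked at 19): max of VC(op7)=(0, 2, 3, 0), VC(op10)=(0, 0, 0, 2), then +1 on thread P1 → (0, 3, 3, 2)
target: VC(op11) = (0, 3, 3, 2)

(0, 3, 3, 2)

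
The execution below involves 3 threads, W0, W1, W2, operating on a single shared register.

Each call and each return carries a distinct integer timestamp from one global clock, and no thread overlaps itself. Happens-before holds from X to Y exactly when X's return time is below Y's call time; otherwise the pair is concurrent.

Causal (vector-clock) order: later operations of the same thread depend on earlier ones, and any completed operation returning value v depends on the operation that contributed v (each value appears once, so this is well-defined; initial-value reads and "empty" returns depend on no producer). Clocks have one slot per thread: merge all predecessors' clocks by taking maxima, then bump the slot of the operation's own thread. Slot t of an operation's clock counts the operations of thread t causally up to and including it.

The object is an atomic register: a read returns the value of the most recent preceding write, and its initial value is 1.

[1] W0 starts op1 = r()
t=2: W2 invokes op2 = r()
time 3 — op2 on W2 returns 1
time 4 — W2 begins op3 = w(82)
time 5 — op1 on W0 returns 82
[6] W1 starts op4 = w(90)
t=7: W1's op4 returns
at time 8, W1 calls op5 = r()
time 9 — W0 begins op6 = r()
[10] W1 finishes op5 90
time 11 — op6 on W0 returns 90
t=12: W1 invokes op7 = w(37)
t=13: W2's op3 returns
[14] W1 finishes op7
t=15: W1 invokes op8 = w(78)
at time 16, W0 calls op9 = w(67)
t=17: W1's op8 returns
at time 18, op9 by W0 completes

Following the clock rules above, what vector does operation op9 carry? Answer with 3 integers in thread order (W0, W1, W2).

no predecessors for op2 (invoked 2): W2 increments from zero → (0, 0, 1)
no predecessors for op4 (invoked 6): W1 increments from zero → (0, 1, 0)
merge at op3 (invoked 4): VC(op2)=(0, 0, 1), own-thread bump on W2 → (0, 0, 2)
merge at op5 (invoked 8): VC(op4)=(0, 1, 0), own-thread bump on W1 → (0, 2, 0)
merge at op7 (invoked 12): VC(op5)=(0, 2, 0), own-thread bump on W1 → (0, 3, 0)
merge at op1 (invoked 1): VC(op3)=(0, 0, 2), own-thread bump on W0 → (1, 0, 2)
merge at op8 (invoked 15): VC(op7)=(0, 3, 0), own-thread bump on W1 → (0, 4, 0)
merge at op6 (invoked 9): VC(op1)=(1, 0, 2), VC(op4)=(0, 1, 0), own-thread bump on W0 → (2, 1, 2)
merge at op9 (invoked 16): VC(op6)=(2, 1, 2), own-thread bump on W0 → (3, 1, 2)
target: VC(op9) = (3, 1, 2)

(3, 1, 2)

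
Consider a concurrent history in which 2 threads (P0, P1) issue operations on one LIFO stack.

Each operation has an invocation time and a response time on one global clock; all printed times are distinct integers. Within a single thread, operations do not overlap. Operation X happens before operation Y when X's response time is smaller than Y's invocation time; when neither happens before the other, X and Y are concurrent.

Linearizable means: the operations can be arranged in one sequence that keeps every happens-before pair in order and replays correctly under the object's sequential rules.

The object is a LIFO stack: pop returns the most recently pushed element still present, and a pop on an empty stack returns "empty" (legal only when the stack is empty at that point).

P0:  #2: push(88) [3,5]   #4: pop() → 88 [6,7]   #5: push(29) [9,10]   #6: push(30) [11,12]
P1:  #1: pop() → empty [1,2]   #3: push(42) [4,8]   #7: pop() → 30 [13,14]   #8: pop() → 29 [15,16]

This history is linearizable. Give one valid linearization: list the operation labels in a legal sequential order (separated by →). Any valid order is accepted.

#1 → #2 → #4 → #3 → #5 → #6 → #7 → #8

after step 1 (#1 pop() → empty): stack <>
after step 2 (#2 push(88)): stack <88>
after step 3 (#4 pop() → 88): stack <>
after step 4 (#3 push(42)): stack <42>
after step 5 (#5 push(29)): stack <42,29>
after step 6 (#6 push(30)): stack <42,29,30>
after step 7 (#7 pop() → 30): stack <42,29>
after step 8 (#8 pop() → 29): stack <42>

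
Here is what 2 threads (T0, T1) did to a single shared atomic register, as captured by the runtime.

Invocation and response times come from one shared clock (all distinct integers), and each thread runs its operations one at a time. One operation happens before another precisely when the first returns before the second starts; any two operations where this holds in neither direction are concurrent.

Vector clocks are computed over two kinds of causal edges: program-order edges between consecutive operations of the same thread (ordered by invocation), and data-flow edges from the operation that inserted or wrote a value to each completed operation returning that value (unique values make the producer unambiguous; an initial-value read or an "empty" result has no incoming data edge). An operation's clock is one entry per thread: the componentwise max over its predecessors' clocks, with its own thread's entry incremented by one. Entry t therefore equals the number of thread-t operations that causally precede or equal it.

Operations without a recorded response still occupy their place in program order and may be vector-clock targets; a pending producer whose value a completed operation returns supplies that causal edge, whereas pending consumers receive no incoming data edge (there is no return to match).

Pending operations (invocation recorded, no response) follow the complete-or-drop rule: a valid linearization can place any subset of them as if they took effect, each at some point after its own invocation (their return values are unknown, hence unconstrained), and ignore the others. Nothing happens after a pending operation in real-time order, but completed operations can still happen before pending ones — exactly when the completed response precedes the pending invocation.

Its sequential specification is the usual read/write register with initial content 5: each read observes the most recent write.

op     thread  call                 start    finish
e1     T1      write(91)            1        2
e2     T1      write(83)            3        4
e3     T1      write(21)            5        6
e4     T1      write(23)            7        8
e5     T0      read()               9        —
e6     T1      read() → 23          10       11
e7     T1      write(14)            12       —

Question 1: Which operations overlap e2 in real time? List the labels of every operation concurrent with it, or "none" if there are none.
Answer: none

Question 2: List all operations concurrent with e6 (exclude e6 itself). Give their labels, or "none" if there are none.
Answer: e5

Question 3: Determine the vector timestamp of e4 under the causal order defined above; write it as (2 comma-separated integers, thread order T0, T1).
Answer: (0, 4)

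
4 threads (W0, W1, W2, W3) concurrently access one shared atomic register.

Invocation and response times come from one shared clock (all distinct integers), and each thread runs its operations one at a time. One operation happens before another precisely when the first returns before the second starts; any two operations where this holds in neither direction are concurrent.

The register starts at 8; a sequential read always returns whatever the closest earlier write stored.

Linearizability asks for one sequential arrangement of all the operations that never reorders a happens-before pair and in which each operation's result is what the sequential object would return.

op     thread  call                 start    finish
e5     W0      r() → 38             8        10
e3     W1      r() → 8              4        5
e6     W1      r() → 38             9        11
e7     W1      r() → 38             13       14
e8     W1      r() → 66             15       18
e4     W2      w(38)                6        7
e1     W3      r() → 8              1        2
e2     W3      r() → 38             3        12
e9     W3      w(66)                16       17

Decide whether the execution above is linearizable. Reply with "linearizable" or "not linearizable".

a witness: e1, e3, e4, e2, e5, e6, e7, e9, e8
1. e1 r() → 8, leaving value 8
2. e3 r() → 8, leaving value 8
3. e4 w(38), leaving value 38
4. e2 r() → 38, leaving value 38
5. e5 r() → 38, leaving value 38
6. e6 r() → 38, leaving value 38
7. e7 r() → 38, leaving value 38
8. e9 w(66), leaving value 66
9. e8 r() → 66, leaving value 66

linearizable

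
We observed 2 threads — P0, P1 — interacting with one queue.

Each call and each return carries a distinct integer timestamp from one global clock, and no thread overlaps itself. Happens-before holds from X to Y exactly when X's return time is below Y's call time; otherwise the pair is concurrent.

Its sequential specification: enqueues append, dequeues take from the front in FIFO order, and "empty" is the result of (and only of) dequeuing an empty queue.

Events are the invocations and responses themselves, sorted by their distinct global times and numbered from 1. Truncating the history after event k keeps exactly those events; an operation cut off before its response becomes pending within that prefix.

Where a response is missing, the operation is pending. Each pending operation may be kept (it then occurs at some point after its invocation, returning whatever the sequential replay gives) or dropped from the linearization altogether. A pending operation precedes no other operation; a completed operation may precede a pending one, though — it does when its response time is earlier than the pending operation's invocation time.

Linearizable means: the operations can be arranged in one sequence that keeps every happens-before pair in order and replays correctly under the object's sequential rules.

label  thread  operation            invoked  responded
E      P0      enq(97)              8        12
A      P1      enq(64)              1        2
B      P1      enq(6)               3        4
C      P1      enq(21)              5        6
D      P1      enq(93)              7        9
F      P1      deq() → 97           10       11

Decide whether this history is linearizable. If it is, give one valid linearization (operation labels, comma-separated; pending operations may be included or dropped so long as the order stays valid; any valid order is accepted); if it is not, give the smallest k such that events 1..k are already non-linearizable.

not linearizable — minimal violating prefix: 11 events

prefix check: 1..10 passes, 1..11 fails once F's time-11 response joins
the sole real-time-consistent order of 5 completed operations fails the queue replay
no escape via the 1 pending operation (E): every completion choice fails
for example A, B, C, D, F (pending dropped) fails at step 5: F deq() → 97 is not legal there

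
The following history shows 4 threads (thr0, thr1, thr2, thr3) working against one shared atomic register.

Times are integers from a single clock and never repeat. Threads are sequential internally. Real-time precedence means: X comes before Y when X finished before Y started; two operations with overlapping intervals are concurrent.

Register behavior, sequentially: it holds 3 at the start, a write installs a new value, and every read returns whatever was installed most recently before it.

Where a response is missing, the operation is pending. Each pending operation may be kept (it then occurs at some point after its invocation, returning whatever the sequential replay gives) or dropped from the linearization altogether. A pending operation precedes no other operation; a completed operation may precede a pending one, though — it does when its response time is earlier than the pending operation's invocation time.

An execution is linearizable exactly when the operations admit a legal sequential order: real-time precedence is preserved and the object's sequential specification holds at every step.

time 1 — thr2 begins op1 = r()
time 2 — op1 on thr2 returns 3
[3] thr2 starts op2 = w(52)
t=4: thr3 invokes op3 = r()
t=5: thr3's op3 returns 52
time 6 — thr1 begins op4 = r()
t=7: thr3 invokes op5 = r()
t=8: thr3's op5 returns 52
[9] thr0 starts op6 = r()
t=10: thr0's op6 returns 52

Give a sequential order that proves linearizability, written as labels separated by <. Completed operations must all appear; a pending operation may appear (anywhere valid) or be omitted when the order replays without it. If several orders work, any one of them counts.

op1 < op2 < op3 < op4 < op5 < op6

step 1: op1 r() → 3 — value 3
step 2: op2 w(52) (pending, included) — value 52
step 3: op3 r() → 52 — value 52
step 4: op4 r() (pending, included) — value 52
step 5: op5 r() → 52 — value 52
step 6: op6 r() → 52 — value 52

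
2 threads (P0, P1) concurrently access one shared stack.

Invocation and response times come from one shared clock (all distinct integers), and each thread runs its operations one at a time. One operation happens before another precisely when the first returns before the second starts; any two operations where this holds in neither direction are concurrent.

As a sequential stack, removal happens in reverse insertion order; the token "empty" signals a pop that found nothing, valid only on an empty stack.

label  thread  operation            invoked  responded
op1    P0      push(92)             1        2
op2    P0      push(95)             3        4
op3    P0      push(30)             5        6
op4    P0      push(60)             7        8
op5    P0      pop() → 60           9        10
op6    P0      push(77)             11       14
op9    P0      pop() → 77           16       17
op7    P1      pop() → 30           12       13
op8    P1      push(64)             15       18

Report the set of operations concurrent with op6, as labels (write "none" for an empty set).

op6 spans [11,14]: anything still running between times 11 and 14 counts as concurrent
op1 [1,2]: before
op2 [3,4]: before
op3 [5,6]: before
op4 [7,8]: before
op5 [9,10]: before
op7 [12,13]: concurrent
op8 [15,18]: after
op9 [16,17]: after

op7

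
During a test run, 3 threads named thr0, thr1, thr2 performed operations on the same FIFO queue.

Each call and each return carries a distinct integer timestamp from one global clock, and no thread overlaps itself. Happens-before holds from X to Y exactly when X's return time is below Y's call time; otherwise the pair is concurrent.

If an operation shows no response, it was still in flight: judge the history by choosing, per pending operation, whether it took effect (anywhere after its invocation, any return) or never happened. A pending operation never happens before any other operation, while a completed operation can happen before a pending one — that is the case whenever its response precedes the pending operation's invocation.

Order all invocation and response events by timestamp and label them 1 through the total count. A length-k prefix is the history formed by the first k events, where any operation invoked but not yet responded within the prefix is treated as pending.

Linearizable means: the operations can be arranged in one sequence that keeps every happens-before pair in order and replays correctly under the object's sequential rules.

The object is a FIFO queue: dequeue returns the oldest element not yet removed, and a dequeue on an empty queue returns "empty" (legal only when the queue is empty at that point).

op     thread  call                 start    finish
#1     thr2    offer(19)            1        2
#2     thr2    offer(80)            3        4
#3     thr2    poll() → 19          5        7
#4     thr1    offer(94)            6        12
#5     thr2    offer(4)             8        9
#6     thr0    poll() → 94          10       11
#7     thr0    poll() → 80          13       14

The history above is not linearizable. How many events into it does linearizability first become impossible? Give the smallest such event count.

a valid linearization of events 1..10 exists, for instance #1, #2, #3, #4, #5:
1. #1 offer(19), leaving queue <19>
2. #2 offer(80), leaving queue <19,80>
3. #3 poll() → 19, leaving queue <80>
4. #4 offer(94) (pending, included), leaving queue <80,94>
5. #5 offer(4), leaving queue <80,94,4>
include event 11 — #6 responding at 11 — and every candidate order breaks
no completion choice of the 1 pending operation (#4) rescues it — every subset was tried
take #1, #2, #3, #5, #6 (pending dropped): step 5 already fails, because #6 poll() → 94 cannot occur there

11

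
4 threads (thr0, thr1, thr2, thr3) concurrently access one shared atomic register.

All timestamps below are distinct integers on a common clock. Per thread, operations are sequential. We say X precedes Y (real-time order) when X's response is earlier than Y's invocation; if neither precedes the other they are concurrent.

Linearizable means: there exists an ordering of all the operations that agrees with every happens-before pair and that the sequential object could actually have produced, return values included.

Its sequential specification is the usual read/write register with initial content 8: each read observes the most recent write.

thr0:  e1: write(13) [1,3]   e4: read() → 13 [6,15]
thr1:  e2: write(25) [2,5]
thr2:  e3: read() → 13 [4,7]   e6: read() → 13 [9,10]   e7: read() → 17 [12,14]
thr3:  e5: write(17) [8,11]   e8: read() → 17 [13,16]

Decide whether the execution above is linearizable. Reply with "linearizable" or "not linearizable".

linearizable

one valid linearization: e2, e1, e3, e4, e6, e5, e7, e8
1. e2 write(25), leaving value 25
2. e1 write(13), leaving value 13
3. e3 read() → 13, leaving value 13
4. e4 read() → 13, leaving value 13
5. e6 read() → 13, leaving value 13
6. e5 write(17), leaving value 17
7. e7 read() → 17, leaving value 17
8. e8 read() → 17, leaving value 17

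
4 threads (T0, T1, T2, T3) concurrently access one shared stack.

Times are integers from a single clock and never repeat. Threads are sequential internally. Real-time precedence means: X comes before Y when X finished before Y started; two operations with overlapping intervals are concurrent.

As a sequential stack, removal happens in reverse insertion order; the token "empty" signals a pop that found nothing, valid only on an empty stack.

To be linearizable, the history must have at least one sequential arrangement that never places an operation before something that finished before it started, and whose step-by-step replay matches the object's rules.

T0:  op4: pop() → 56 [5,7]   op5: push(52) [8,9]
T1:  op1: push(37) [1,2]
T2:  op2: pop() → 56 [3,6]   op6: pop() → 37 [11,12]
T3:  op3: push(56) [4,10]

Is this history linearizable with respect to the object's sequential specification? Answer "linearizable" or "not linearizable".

not linearizable

already the first 7 events (up to op4's response at time 7) admit no linearization; the first 6 still do
every one of the 2 real-time-consistent orders over 3 completed stack ops fails the sequential spec
completion choices over the 1 pending operation (op3) were checked; none helps
sample order op1, op2, op4 (pending dropped) stalls at step 2 — op2 pop() → 56 has no legal effect
sample order op1, op4, op2 (pending dropped) stalls at step 2 — op4 pop() → 56 has no legal effect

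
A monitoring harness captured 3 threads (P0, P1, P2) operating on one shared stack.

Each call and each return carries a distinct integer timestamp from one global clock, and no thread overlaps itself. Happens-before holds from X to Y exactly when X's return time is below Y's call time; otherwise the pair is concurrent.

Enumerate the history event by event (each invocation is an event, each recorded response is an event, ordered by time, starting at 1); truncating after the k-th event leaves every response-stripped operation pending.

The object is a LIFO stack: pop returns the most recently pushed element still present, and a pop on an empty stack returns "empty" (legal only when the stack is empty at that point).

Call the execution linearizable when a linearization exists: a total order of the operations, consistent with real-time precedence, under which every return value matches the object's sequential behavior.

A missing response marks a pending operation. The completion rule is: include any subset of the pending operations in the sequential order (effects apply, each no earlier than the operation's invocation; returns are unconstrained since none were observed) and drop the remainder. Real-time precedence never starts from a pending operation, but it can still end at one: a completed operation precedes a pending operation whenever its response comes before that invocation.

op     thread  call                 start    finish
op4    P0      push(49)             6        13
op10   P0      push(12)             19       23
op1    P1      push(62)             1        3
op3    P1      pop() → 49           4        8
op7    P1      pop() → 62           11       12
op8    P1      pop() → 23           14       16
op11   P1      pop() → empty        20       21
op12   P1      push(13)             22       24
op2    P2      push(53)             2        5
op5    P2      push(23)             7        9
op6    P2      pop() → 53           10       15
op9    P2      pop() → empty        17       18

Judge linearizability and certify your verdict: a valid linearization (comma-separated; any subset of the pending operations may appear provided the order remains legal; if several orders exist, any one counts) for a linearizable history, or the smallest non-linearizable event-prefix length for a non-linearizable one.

through event 14 a valid linearization exists; event 15 (op6 responding at time 15) ends that
every one of the 48 real-time-consistent orders over 7 completed stack ops fails the sequential spec
no completion choice of the 1 pending operation (op8) rescues it — every subset was tried
take op1, op2, op3, op4, op5, op6, op7 (pending dropped): step 3 already fails, because op3 pop() → 49 cannot occur there
take op1, op2, op3, op4, op5, op7, op6 (pending dropped): step 3 already fails, because op3 pop() → 49 cannot occur there

not linearizable — minimal violating prefix: 15 events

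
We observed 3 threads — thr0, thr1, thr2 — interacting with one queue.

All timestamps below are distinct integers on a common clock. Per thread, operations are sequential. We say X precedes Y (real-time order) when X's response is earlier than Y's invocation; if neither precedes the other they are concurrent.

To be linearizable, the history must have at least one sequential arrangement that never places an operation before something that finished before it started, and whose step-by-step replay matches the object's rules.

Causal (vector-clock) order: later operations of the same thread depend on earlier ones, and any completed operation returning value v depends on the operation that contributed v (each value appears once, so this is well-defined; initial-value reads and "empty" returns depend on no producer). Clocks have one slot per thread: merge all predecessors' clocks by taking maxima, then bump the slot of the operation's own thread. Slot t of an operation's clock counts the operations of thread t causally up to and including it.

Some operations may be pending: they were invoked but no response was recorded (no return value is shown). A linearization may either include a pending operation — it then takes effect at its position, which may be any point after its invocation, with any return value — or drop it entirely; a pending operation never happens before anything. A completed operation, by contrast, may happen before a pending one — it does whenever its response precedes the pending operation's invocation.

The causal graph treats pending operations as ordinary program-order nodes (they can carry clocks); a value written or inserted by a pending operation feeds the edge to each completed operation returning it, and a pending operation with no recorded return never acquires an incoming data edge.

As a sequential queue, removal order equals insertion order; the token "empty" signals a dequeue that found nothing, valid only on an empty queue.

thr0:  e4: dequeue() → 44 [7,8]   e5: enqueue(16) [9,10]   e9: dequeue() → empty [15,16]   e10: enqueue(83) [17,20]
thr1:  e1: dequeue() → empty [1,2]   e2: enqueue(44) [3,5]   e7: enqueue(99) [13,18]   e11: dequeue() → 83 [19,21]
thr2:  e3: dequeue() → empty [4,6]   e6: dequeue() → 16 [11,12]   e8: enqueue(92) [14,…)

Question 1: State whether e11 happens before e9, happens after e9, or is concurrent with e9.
after

e11 spans [19,21], e9 spans [15,16]
resp(e9)=16 < inv(e11)=19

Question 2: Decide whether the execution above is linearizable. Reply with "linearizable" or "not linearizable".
linearizable

a witness: e1, e3, e2, e4, e5, e6, e9, e10, e7, e8, e11
after step 1 (e1 dequeue() → empty): queue <>
after step 2 (e3 dequeue() → empty): queue <>
after step 3 (e2 enqueue(44)): queue <44>
after step 4 (e4 dequeue() → 44): queue <>
after step 5 (e5 enqueue(16)): queue <16>
after step 6 (e6 dequeue() → 16): queue <>
after step 7 (e9 dequeue() → empty): queue <>
after step 8 (e10 enqueue(83)): queue <83>
after step 9 (e7 enqueue(99)): queue <83,99>
after step 10 (e8 enqueue(92) (pending, included)): queue <83,99,92>
after step 11 (e11 dequeue() → 83): queue <99,92>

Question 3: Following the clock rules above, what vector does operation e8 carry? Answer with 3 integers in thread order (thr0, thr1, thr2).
(2, 2, 3)

invoked at 4, e3 has no predecessors; its own thr2 bump gives (0, 0, 1)
invoked at 1, e1 has no predecessors; its own thr1 bump gives (0, 1, 0)
e2 (invocation 3): componentwise max over VC(e1)=(0, 1, 0), +1 at thr1, giving (0, 2, 0)
e7 (invocation 13): componentwise max over VC(e2)=(0, 2, 0), +1 at thr1, giving (0, 3, 0)
e4 (invocation 7): componentwise max over VC(e2)=(0, 2, 0), +1 at thr0, giving (1, 2, 0)
e5 (invocation 9): componentwise max over VC(e4)=(1, 2, 0), +1 at thr0, giving (2, 2, 0)
e9 (invocation 15): componentwise max over VC(e5)=(2, 2, 0), +1 at thr0, giving (3, 2, 0)
e6 (invocation 11): componentwise max over VC(e3)=(0, 0, 1), VC(e5)=(2, 2, 0), +1 at thr2, giving (2, 2, 2)
e10 (invocation 17): componentwise max over VC(e9)=(3, 2, 0), +1 at thr0, giving (4, 2, 0)
e8 (invocation 14): componentwise max over VC(e6)=(2, 2, 2), +1 at thr2, giving (2, 2, 3)
e11 (invocation 19): componentwise max over VC(e7)=(0, 3, 0), VC(e10)=(4, 2, 0), +1 at thr1, giving (4, 4, 0)
target: VC(e8) = (2, 2, 3)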